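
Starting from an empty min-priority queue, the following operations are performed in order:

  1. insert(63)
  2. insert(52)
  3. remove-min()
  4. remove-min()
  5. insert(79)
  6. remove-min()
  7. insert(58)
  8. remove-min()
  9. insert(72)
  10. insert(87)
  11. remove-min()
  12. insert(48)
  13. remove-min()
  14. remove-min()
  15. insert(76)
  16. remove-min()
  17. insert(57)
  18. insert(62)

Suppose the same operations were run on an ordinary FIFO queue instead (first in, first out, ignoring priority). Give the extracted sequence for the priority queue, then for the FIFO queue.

priority queue: 52 → 63 → 79 → 58 → 72 → 48 → 87 → 76; FIFO queue: [63, 52, 79, 58, 72, 87, 48, 76]

insert 63 → {63}
insert 52 → {52, 63}
remove-min → 52; now {63}
remove-min → 63; now {}
insert 79 → {79}
remove-min → 79; now {}
insert 58 → {58}
remove-min → 58; now {}
insert 72 → {72}
insert 87 → {72, 87}
remove-min → 72; now {87}
insert 48 → {48, 87}
remove-min → 48; now {87}
remove-min → 87; now {}
insert 76 → {76}
remove-min → 76; now {}
insert 57 → {57}
insert 62 → {57, 62}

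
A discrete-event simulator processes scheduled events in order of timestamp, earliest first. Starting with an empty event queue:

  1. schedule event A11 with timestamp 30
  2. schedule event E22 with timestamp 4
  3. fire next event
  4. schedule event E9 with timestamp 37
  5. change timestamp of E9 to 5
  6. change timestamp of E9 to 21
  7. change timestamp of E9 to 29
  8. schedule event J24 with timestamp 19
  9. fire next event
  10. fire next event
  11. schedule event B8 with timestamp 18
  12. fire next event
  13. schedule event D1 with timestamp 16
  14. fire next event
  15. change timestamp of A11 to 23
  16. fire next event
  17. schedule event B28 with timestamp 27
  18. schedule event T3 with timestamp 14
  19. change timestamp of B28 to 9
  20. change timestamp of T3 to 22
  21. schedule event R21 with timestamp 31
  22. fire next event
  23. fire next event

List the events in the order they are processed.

[E22, J24, E9, B8, D1, A11, B28, T3]

add A11 (timestamp 30) → {A11:30}
add E22 (timestamp 4) → {E22:4, A11:30}
fire next event → E22; now {A11:30}
add E9 (timestamp 37) → {A11:30, E9:37}
update E9 to timestamp 5 → {E9:5, A11:30}
update E9 to timestamp 21 → {E9:21, A11:30}
update E9 to timestamp 29 → {E9:29, A11:30}
add J24 (timestamp 19) → {J24:19, E9:29, A11:30}
fire next event → J24; now {E9:29, A11:30}
fire next event → E9; now {A11:30}
add B8 (timestamp 18) → {B8:18, A11:30}
fire next event → B8; now {A11:30}
add D1 (timestamp 16) → {D1:16, A11:30}
fire next event → D1; now {A11:30}
update A11 to timestamp 23 → {A11:23}
fire next event → A11; now {}
add B28 (timestamp 27) → {B28:27}
add T3 (timestamp 14) → {T3:14, B28:27}
update B28 to timestamp 9 → {B28:9, T3:14}
update T3 to timestamp 22 → {B28:9, T3:22}
add R21 (timestamp 31) → {B28:9, T3:22, R21:31}
fire next event → B28; now {T3:22, R21:31}
fire next event → T3; now {R21:31}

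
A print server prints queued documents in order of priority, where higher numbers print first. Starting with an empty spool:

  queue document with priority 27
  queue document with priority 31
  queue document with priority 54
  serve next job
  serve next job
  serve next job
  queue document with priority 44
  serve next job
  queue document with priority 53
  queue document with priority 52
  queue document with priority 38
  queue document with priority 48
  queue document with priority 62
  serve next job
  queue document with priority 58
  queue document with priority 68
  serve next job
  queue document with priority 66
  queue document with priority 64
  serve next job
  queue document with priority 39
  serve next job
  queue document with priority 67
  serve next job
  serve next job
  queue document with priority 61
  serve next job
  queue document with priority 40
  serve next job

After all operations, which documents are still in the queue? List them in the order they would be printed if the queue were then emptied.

[52, 48, 40, 39, 38]

insert 27 → {27}
insert 31 → {31, 27}
insert 54 → {54, 31, 27}
serve next job → 54; now {31, 27}
serve next job → 31; now {27}
serve next job → 27; now {}
insert 44 → {44}
serve next job → 44; now {}
insert 53 → {53}
insert 52 → {53, 52}
insert 38 → {53, 52, 38}
insert 48 → {53, 52, 48, 38}
insert 62 → {62, 53, 52, 48, 38}
serve next job → 62; now {53, 52, 48, 38}
insert 58 → {58, 53, 52, 48, 38}
insert 68 → {68, 58, 53, 52, 48, 38}
serve next job → 68; now {58, 53, 52, 48, 38}
insert 66 → {66, 58, 53, 52, 48, 38}
insert 64 → {66, 64, 58, 53, 52, 48, 38}
serve next job → 66; now {64, 58, 53, 52, 48, 38}
insert 39 → {64, 58, 53, 52, 48, 39, 38}
serve next job → 64; now {58, 53, 52, 48, 39, 38}
insert 67 → {67, 58, 53, 52, 48, 39, 38}
serve next job → 67; now {58, 53, 52, 48, 39, 38}
serve next job → 58; now {53, 52, 48, 39, 38}
insert 61 → {61, 53, 52, 48, 39, 38}
serve next job → 61; now {53, 52, 48, 39, 38}
insert 40 → {53, 52, 48, 40, 39, 38}
serve next job → 53; now {52, 48, 40, 39, 38}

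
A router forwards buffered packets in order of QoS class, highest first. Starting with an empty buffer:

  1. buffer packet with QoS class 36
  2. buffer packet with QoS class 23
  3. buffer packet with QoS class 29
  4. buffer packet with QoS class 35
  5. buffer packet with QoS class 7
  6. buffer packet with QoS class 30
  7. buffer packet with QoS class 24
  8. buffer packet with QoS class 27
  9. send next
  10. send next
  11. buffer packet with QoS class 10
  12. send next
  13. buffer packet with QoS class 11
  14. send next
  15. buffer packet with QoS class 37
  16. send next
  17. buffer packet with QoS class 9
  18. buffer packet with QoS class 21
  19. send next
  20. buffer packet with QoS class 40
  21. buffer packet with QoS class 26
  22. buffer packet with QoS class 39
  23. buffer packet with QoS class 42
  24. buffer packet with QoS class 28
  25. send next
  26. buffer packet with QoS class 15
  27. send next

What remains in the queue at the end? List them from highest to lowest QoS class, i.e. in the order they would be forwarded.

[39, 28, 26, 24, 23, 21, 15, 11, 10, 9, 7]

insert 36 → {36}
insert 23 → {36, 23}
insert 29 → {36, 29, 23}
insert 35 → {36, 35, 29, 23}
insert 7 → {36, 35, 29, 23, 7}
insert 30 → {36, 35, 30, 29, 23, 7}
insert 24 → {36, 35, 30, 29, 24, 23, 7}
insert 27 → {36, 35, 30, 29, 27, 24, 23, 7}
send next → 36; now {35, 30, 29, 27, 24, 23, 7}
send next → 35; now {30, 29, 27, 24, 23, 7}
insert 10 → {30, 29, 27, 24, 23, 10, 7}
send next → 30; now {29, 27, 24, 23, 10, 7}
insert 11 → {29, 27, 24, 23, 11, 10, 7}
send next → 29; now {27, 24, 23, 11, 10, 7}
insert 37 → {37, 27, 24, 23, 11, 10, 7}
send next → 37; now {27, 24, 23, 11, 10, 7}
insert 9 → {27, 24, 23, 11, 10, 9, 7}
insert 21 → {27, 24, 23, 21, 11, 10, 9, 7}
send next → 27; now {24, 23, 21, 11, 10, 9, 7}
insert 40 → {40, 24, 23, 21, 11, 10, 9, 7}
insert 26 → {40, 26, 24, 23, 21, 11, 10, 9, 7}
insert 39 → {40, 39, 26, 24, 23, 21, 11, 10, 9, 7}
insert 42 → {42, 40, 39, 26, 24, 23, 21, 11, 10, 9, 7}
insert 28 → {42, 40, 39, 28, 26, 24, 23, 21, 11, 10, 9, 7}
send next → 42; now {40, 39, 28, 26, 24, 23, 21, 11, 10, 9, 7}
insert 15 → {40, 39, 28, 26, 24, 23, 21, 15, 11, 10, 9, 7}
send next → 40; now {39, 28, 26, 24, 23, 21, 15, 11, 10, 9, 7}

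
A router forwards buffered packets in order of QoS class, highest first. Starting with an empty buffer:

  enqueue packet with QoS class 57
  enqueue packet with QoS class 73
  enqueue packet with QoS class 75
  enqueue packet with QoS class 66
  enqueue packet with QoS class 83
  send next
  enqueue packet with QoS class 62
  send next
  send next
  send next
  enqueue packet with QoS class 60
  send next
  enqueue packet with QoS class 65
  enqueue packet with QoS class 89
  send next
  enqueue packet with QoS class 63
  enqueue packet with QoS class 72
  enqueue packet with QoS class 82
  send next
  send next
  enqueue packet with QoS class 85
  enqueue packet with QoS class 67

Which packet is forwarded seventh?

insert 57 → {57}
insert 73 → {73, 57}
insert 75 → {75, 73, 57}
insert 66 → {75, 73, 66, 57}
insert 83 → {83, 75, 73, 66, 57}
send next → 83; now {75, 73, 66, 57}
insert 62 → {75, 73, 66, 62, 57}
send next → 75; now {73, 66, 62, 57}
send next → 73; now {66, 62, 57}
send next → 66; now {62, 57}
insert 60 → {62, 60, 57}
send next → 62; now {60, 57}
insert 65 → {65, 60, 57}
insert 89 → {89, 65, 60, 57}
send next → 89; now {65, 60, 57}
insert 63 → {65, 63, 60, 57}
insert 72 → {72, 65, 63, 60, 57}
insert 82 → {82, 72, 65, 63, 60, 57}
send next → 82; now {72, 65, 63, 60, 57}
send next → 72; now {65, 63, 60, 57}
insert 85 → {85, 65, 63, 60, 57}
insert 67 → {85, 67, 65, 63, 60, 57}

82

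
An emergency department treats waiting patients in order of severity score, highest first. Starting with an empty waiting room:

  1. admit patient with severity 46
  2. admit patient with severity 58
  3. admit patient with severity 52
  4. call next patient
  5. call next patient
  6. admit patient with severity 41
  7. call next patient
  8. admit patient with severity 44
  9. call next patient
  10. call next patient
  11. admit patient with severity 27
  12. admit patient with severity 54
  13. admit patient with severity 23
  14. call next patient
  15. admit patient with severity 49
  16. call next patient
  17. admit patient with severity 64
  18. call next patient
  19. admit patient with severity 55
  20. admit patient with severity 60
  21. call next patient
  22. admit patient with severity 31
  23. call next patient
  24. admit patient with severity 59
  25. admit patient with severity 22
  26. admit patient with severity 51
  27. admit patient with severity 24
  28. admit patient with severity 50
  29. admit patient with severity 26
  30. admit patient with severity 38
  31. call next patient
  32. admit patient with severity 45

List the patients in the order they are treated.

58, 52, 46, 44, 41, 54, 49, 64, 60, 55, 59

insert 46 → {46}
insert 58 → {58, 46}
insert 52 → {58, 52, 46}
call next patient → 58; now {52, 46}
call next patient → 52; now {46}
insert 41 → {46, 41}
call next patient → 46; now {41}
insert 44 → {44, 41}
call next patient → 44; now {41}
call next patient → 41; now {}
insert 27 → {27}
insert 54 → {54, 27}
insert 23 → {54, 27, 23}
call next patient → 54; now {27, 23}
insert 49 → {49, 27, 23}
call next patient → 49; now {27, 23}
insert 64 → {64, 27, 23}
call next patient → 64; now {27, 23}
insert 55 → {55, 27, 23}
insert 60 → {60, 55, 27, 23}
call next patient → 60; now {55, 27, 23}
insert 31 → {55, 31, 27, 23}
call next patient → 55; now {31, 27, 23}
insert 59 → {59, 31, 27, 23}
insert 22 → {59, 31, 27, 23, 22}
insert 51 → {59, 51, 31, 27, 23, 22}
insert 24 → {59, 51, 31, 27, 24, 23, 22}
insert 50 → {59, 51, 50, 31, 27, 24, 23, 22}
insert 26 → {59, 51, 50, 31, 27, 26, 24, 23, 22}
insert 38 → {59, 51, 50, 38, 31, 27, 26, 24, 23, 22}
call next patient → 59; now {51, 50, 38, 31, 27, 26, 24, 23, 22}
insert 45 → {51, 50, 45, 38, 31, 27, 26, 24, 23, 22}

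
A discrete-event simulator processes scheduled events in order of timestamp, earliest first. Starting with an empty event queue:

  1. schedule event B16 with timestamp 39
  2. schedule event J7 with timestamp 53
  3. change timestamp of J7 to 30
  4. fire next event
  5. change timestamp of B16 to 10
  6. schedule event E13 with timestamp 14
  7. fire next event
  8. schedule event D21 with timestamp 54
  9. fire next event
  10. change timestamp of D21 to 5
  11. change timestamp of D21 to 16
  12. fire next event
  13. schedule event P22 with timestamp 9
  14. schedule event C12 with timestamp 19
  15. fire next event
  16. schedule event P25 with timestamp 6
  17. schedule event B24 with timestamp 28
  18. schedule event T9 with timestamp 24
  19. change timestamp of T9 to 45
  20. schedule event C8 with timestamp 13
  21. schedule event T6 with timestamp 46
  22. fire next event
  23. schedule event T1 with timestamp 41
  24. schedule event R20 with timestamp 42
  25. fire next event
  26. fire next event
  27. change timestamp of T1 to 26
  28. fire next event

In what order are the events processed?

add B16 (timestamp 39) → {B16:39}
add J7 (timestamp 53) → {B16:39, J7:53}
update J7 to timestamp 30 → {J7:30, B16:39}
fire next event → J7; now {B16:39}
update B16 to timestamp 10 → {B16:10}
add E13 (timestamp 14) → {B16:10, E13:14}
fire next event → B16; now {E13:14}
add D21 (timestamp 54) → {E13:14, D21:54}
fire next event → E13; now {D21:54}
update D21 to timestamp 5 → {D21:5}
update D21 to timestamp 16 → {D21:16}
fire next event → D21; now {}
add P22 (timestamp 9) → {P22:9}
add C12 (timestamp 19) → {P22:9, C12:19}
fire next event → P22; now {C12:19}
add P25 (timestamp 6) → {P25:6, C12:19}
add B24 (timestamp 28) → {P25:6, C12:19, B24:28}
add T9 (timestamp 24) → {P25:6, C12:19, T9:24, B24:28}
update T9 to timestamp 45 → {P25:6, C12:19, B24:28, T9:45}
add C8 (timestamp 13) → {P25:6, C8:13, C12:19, B24:28, T9:45}
add T6 (timestamp 46) → {P25:6, C8:13, C12:19, B24:28, T9:45, T6:46}
fire next event → P25; now {C8:13, C12:19, B24:28, T9:45, T6:46}
add T1 (timestamp 41) → {C8:13, C12:19, B24:28, T1:41, T9:45, T6:46}
add R20 (timestamp 42) → {C8:13, C12:19, B24:28, T1:41, R20:42, T9:45, T6:46}
fire next event → C8; now {C12:19, B24:28, T1:41, R20:42, T9:45, T6:46}
fire next event → C12; now {B24:28, T1:41, R20:42, T9:45, T6:46}
update T1 to timestamp 26 → {T1:26, B24:28, R20:42, T9:45, T6:46}
fire next event → T1; now {B24:28, R20:42, T9:45, T6:46}

[J7, B16, E13, D21, P22, P25, C8, C12, T1]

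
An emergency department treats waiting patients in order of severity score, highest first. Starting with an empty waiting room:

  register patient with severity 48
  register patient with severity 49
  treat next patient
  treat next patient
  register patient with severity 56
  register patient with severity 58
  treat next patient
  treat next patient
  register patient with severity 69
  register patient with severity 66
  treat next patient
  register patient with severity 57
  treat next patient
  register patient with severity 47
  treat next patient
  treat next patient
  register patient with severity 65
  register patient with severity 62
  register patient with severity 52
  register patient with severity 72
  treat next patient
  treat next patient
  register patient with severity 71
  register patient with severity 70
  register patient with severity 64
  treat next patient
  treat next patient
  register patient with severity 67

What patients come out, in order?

insert 48 → {48}
insert 49 → {49, 48}
treat next patient → 49; now {48}
treat next patient → 48; now {}
insert 56 → {56}
insert 58 → {58, 56}
treat next patient → 58; now {56}
treat next patient → 56; now {}
insert 69 → {69}
insert 66 → {69, 66}
treat next patient → 69; now {66}
insert 57 → {66, 57}
treat next patient → 66; now {57}
insert 47 → {57, 47}
treat next patient → 57; now {47}
treat next patient → 47; now {}
insert 65 → {65}
insert 62 → {65, 62}
insert 52 → {65, 62, 52}
insert 72 → {72, 65, 62, 52}
treat next patient → 72; now {65, 62, 52}
treat next patient → 65; now {62, 52}
insert 71 → {71, 62, 52}
insert 70 → {71, 70, 62, 52}
insert 64 → {71, 70, 64, 62, 52}
treat next patient → 71; now {70, 64, 62, 52}
treat next patient → 70; now {64, 62, 52}
insert 67 → {67, 64, 62, 52}

49 → 48 → 58 → 56 → 69 → 66 → 57 → 47 → 72 → 65 → 71 → 70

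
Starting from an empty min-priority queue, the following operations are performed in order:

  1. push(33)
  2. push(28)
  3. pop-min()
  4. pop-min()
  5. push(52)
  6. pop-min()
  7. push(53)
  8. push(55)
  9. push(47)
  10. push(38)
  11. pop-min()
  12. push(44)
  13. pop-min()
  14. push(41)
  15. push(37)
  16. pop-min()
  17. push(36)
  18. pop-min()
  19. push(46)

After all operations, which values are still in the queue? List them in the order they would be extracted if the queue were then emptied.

insert 33 → {33}
insert 28 → {28, 33}
pop-min → 28; now {33}
pop-min → 33; now {}
insert 52 → {52}
pop-min → 52; now {}
insert 53 → {53}
insert 55 → {53, 55}
insert 47 → {47, 53, 55}
insert 38 → {38, 47, 53, 55}
pop-min → 38; now {47, 53, 55}
insert 44 → {44, 47, 53, 55}
pop-min → 44; now {47, 53, 55}
insert 41 → {41, 47, 53, 55}
insert 37 → {37, 41, 47, 53, 55}
pop-min → 37; now {41, 47, 53, 55}
insert 36 → {36, 41, 47, 53, 55}
pop-min → 36; now {41, 47, 53, 55}
insert 46 → {41, 46, 47, 53, 55}

41 → 46 → 47 → 53 → 55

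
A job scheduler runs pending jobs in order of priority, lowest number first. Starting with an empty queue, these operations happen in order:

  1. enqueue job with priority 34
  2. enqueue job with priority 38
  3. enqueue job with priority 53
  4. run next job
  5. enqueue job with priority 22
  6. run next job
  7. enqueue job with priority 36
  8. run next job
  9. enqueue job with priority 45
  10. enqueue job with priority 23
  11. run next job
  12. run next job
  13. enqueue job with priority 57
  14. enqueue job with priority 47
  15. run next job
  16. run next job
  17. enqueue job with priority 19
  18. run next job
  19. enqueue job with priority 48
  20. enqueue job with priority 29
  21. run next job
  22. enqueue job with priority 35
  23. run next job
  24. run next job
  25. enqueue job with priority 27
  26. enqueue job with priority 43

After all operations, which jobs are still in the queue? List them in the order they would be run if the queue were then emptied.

27 → 43 → 53 → 57

insert 34 → {34}
insert 38 → {34, 38}
insert 53 → {34, 38, 53}
run next job → 34; now {38, 53}
insert 22 → {22, 38, 53}
run next job → 22; now {38, 53}
insert 36 → {36, 38, 53}
run next job → 36; now {38, 53}
insert 45 → {38, 45, 53}
insert 23 → {23, 38, 45, 53}
run next job → 23; now {38, 45, 53}
run next job → 38; now {45, 53}
insert 57 → {45, 53, 57}
insert 47 → {45, 47, 53, 57}
run next job → 45; now {47, 53, 57}
run next job → 47; now {53, 57}
insert 19 → {19, 53, 57}
run next job → 19; now {53, 57}
insert 48 → {48, 53, 57}
insert 29 → {29, 48, 53, 57}
run next job → 29; now {48, 53, 57}
insert 35 → {35, 48, 53, 57}
run next job → 35; now {48, 53, 57}
run next job → 48; now {53, 57}
insert 27 → {27, 53, 57}
insert 43 → {27, 43, 53, 57}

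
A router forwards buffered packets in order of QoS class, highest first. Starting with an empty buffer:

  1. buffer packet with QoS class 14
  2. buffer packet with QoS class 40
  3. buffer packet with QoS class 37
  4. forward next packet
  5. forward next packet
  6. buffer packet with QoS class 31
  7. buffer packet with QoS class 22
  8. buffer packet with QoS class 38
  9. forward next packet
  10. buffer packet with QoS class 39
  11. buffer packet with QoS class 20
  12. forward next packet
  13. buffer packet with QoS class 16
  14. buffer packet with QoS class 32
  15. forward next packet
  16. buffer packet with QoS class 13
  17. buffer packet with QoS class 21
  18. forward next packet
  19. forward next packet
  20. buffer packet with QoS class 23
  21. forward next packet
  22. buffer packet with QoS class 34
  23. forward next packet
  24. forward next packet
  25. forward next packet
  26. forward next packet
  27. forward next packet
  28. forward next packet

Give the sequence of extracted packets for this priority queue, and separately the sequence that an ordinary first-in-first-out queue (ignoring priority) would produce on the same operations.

insert 14 → {14}
insert 40 → {40, 14}
insert 37 → {40, 37, 14}
forward next packet → 40; now {37, 14}
forward next packet → 37; now {14}
insert 31 → {31, 14}
insert 22 → {31, 22, 14}
insert 38 → {38, 31, 22, 14}
forward next packet → 38; now {31, 22, 14}
insert 39 → {39, 31, 22, 14}
insert 20 → {39, 31, 22, 20, 14}
forward next packet → 39; now {31, 22, 20, 14}
insert 16 → {31, 22, 20, 16, 14}
insert 32 → {32, 31, 22, 20, 16, 14}
forward next packet → 32; now {31, 22, 20, 16, 14}
insert 13 → {31, 22, 20, 16, 14, 13}
insert 21 → {31, 22, 21, 20, 16, 14, 13}
forward next packet → 31; now {22, 21, 20, 16, 14, 13}
forward next packet → 22; now {21, 20, 16, 14, 13}
insert 23 → {23, 21, 20, 16, 14, 13}
forward next packet → 23; now {21, 20, 16, 14, 13}
insert 34 → {34, 21, 20, 16, 14, 13}
forward next packet → 34; now {21, 20, 16, 14, 13}
forward next packet → 21; now {20, 16, 14, 13}
forward next packet → 20; now {16, 14, 13}
forward next packet → 16; now {14, 13}
forward next packet → 14; now {13}
forward next packet → 13; now {}

priority queue: 40 → 37 → 38 → 39 → 32 → 31 → 22 → 23 → 34 → 21 → 20 → 16 → 14 → 13; FIFO queue: 14 → 40 → 37 → 31 → 22 → 38 → 39 → 20 → 16 → 32 → 13 → 21 → 23 → 34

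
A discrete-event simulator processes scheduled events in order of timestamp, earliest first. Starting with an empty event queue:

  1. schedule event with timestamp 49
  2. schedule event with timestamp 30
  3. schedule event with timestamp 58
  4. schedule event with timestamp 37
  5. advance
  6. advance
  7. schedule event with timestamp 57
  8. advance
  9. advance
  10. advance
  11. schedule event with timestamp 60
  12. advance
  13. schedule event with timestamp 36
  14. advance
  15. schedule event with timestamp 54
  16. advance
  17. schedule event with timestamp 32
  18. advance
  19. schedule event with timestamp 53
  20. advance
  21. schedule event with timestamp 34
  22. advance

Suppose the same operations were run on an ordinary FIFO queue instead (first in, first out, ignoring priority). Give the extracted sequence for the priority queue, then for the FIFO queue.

priority queue: 30 → 37 → 49 → 57 → 58 → 60 → 36 → 54 → 32 → 53 → 34; FIFO queue: 49 → 30 → 58 → 37 → 57 → 60 → 36 → 54 → 32 → 53 → 34

insert 49 → {49}
insert 30 → {30, 49}
insert 58 → {30, 49, 58}
insert 37 → {30, 37, 49, 58}
advance → 30; now {37, 49, 58}
advance → 37; now {49, 58}
insert 57 → {49, 57, 58}
advance → 49; now {57, 58}
advance → 57; now {58}
advance → 58; now {}
insert 60 → {60}
advance → 60; now {}
insert 36 → {36}
advance → 36; now {}
insert 54 → {54}
advance → 54; now {}
insert 32 → {32}
advance → 32; now {}
insert 53 → {53}
advance → 53; now {}
insert 34 → {34}
advance → 34; now {}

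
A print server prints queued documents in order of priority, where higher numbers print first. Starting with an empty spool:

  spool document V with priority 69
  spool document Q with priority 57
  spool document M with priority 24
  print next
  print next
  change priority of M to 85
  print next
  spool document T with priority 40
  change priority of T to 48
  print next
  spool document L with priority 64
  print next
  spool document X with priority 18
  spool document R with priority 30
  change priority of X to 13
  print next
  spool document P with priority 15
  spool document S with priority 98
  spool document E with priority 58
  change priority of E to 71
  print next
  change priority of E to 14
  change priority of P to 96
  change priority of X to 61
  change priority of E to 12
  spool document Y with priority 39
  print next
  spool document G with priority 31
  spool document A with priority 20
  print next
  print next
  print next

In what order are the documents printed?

add V (priority 69) → {V:69}
add Q (priority 57) → {V:69, Q:57}
add M (priority 24) → {V:69, Q:57, M:24}
print next → V; now {Q:57, M:24}
print next → Q; now {M:24}
update M to priority 85 → {M:85}
print next → M; now {}
add T (priority 40) → {T:40}
update T to priority 48 → {T:48}
print next → T; now {}
add L (priority 64) → {L:64}
print next → L; now {}
add X (priority 18) → {X:18}
add R (priority 30) → {R:30, X:18}
update X to priority 13 → {R:30, X:13}
print next → R; now {X:13}
add P (priority 15) → {P:15, X:13}
add S (priority 98) → {S:98, P:15, X:13}
add E (priority 58) → {S:98, E:58, P:15, X:13}
update E to priority 71 → {S:98, E:71, P:15, X:13}
print next → S; now {E:71, P:15, X:13}
update E to priority 14 → {P:15, E:14, X:13}
update P to priority 96 → {P:96, E:14, X:13}
update X to priority 61 → {P:96, X:61, E:14}
update E to priority 12 → {P:96, X:61, E:12}
add Y (priority 39) → {P:96, X:61, Y:39, E:12}
print next → P; now {X:61, Y:39, E:12}
add G (priority 31) → {X:61, Y:39, G:31, E:12}
add A (priority 20) → {X:61, Y:39, G:31, A:20, E:12}
print next → X; now {Y:39, G:31, A:20, E:12}
print next → Y; now {G:31, A:20, E:12}
print next → G; now {A:20, E:12}

[V, Q, M, T, L, R, S, P, X, Y, G]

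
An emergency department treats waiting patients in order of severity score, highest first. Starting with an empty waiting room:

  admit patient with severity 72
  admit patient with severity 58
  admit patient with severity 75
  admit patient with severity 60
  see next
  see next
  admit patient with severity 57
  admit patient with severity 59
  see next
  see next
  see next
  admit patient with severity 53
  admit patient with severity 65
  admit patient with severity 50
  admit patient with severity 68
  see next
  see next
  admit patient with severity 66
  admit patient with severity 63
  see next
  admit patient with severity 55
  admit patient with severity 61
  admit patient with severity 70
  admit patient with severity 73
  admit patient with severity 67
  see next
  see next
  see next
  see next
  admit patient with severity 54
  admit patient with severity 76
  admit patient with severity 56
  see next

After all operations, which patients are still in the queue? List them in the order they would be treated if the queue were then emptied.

insert 72 → {72}
insert 58 → {72, 58}
insert 75 → {75, 72, 58}
insert 60 → {75, 72, 60, 58}
see next → 75; now {72, 60, 58}
see next → 72; now {60, 58}
insert 57 → {60, 58, 57}
insert 59 → {60, 59, 58, 57}
see next → 60; now {59, 58, 57}
see next → 59; now {58, 57}
see next → 58; now {57}
insert 53 → {57, 53}
insert 65 → {65, 57, 53}
insert 50 → {65, 57, 53, 50}
insert 68 → {68, 65, 57, 53, 50}
see next → 68; now {65, 57, 53, 50}
see next → 65; now {57, 53, 50}
insert 66 → {66, 57, 53, 50}
insert 63 → {66, 63, 57, 53, 50}
see next → 66; now {63, 57, 53, 50}
insert 55 → {63, 57, 55, 53, 50}
insert 61 → {63, 61, 57, 55, 53, 50}
insert 70 → {70, 63, 61, 57, 55, 53, 50}
insert 73 → {73, 70, 63, 61, 57, 55, 53, 50}
insert 67 → {73, 70, 67, 63, 61, 57, 55, 53, 50}
see next → 73; now {70, 67, 63, 61, 57, 55, 53, 50}
see next → 70; now {67, 63, 61, 57, 55, 53, 50}
see next → 67; now {63, 61, 57, 55, 53, 50}
see next → 63; now {61, 57, 55, 53, 50}
insert 54 → {61, 57, 55, 54, 53, 50}
insert 76 → {76, 61, 57, 55, 54, 53, 50}
insert 56 → {76, 61, 57, 56, 55, 54, 53, 50}
see next → 76; now {61, 57, 56, 55, 54, 53, 50}

61, 57, 56, 55, 54, 53, 50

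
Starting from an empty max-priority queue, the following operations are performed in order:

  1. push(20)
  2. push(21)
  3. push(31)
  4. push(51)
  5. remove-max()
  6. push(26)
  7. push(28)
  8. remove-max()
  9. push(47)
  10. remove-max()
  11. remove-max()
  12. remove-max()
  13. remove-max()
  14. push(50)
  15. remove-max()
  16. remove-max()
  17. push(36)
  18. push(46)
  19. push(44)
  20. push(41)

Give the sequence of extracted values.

51 → 31 → 47 → 28 → 26 → 21 → 50 → 20

insert 20 → {20}
insert 21 → {21, 20}
insert 31 → {31, 21, 20}
insert 51 → {51, 31, 21, 20}
remove-max → 51; now {31, 21, 20}
insert 26 → {31, 26, 21, 20}
insert 28 → {31, 28, 26, 21, 20}
remove-max → 31; now {28, 26, 21, 20}
insert 47 → {47, 28, 26, 21, 20}
remove-max → 47; now {28, 26, 21, 20}
remove-max → 28; now {26, 21, 20}
remove-max → 26; now {21, 20}
remove-max → 21; now {20}
insert 50 → {50, 20}
remove-max → 50; now {20}
remove-max → 20; now {}
insert 36 → {36}
insert 46 → {46, 36}
insert 44 → {46, 44, 36}
insert 41 → {46, 44, 41, 36}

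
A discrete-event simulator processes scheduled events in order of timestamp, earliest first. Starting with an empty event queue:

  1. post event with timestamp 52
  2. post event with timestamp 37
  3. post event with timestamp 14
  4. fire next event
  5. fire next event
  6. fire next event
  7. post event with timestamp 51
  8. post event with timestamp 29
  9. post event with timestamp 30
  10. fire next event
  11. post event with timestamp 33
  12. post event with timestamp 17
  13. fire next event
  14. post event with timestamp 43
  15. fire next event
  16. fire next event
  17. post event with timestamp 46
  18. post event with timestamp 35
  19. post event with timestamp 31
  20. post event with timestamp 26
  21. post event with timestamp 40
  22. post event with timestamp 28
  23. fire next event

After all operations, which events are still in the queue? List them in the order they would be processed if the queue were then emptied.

insert 52 → {52}
insert 37 → {37, 52}
insert 14 → {14, 37, 52}
fire next event → 14; now {37, 52}
fire next event → 37; now {52}
fire next event → 52; now {}
insert 51 → {51}
insert 29 → {29, 51}
insert 30 → {29, 30, 51}
fire next event → 29; now {30, 51}
insert 33 → {30, 33, 51}
insert 17 → {17, 30, 33, 51}
fire next event → 17; now {30, 33, 51}
insert 43 → {30, 33, 43, 51}
fire next event → 30; now {33, 43, 51}
fire next event → 33; now {43, 51}
insert 46 → {43, 46, 51}
insert 35 → {35, 43, 46, 51}
insert 31 → {31, 35, 43, 46, 51}
insert 26 → {26, 31, 35, 43, 46, 51}
insert 40 → {26, 31, 35, 40, 43, 46, 51}
insert 28 → {26, 28, 31, 35, 40, 43, 46, 51}
fire next event → 26; now {28, 31, 35, 40, 43, 46, 51}

28 → 31 → 35 → 40 → 43 → 46 → 51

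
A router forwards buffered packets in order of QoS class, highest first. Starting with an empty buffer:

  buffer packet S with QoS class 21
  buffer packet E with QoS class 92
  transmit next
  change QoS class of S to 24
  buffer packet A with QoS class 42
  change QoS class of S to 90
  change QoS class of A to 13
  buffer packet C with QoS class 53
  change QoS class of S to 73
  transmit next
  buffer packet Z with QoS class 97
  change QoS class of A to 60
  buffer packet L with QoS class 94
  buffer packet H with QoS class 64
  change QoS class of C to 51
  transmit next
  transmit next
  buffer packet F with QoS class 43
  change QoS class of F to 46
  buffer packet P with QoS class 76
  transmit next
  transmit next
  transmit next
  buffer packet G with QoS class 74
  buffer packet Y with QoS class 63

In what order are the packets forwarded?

[E, S, Z, L, P, H, A]

add S (QoS class 21) → {S:21}
add E (QoS class 92) → {E:92, S:21}
transmit next → E; now {S:21}
update S to QoS class 24 → {S:24}
add A (QoS class 42) → {A:42, S:24}
update S to QoS class 90 → {S:90, A:42}
update A to QoS class 13 → {S:90, A:13}
add C (QoS class 53) → {S:90, C:53, A:13}
update S to QoS class 73 → {S:73, C:53, A:13}
transmit next → S; now {C:53, A:13}
add Z (QoS class 97) → {Z:97, C:53, A:13}
update A to QoS class 60 → {Z:97, A:60, C:53}
add L (QoS class 94) → {Z:97, L:94, A:60, C:53}
add H (QoS class 64) → {Z:97, L:94, H:64, A:60, C:53}
update C to QoS class 51 → {Z:97, L:94, H:64, A:60, C:51}
transmit next → Z; now {L:94, H:64, A:60, C:51}
transmit next → L; now {H:64, A:60, C:51}
add F (QoS class 43) → {H:64, A:60, C:51, F:43}
update F to QoS class 46 → {H:64, A:60, C:51, F:46}
add P (QoS class 76) → {P:76, H:64, A:60, C:51, F:46}
transmit next → P; now {H:64, A:60, C:51, F:46}
transmit next → H; now {A:60, C:51, F:46}
transmit next → A; now {C:51, F:46}
add G (QoS class 74) → {G:74, C:51, F:46}
add Y (QoS class 63) → {G:74, Y:63, C:51, F:46}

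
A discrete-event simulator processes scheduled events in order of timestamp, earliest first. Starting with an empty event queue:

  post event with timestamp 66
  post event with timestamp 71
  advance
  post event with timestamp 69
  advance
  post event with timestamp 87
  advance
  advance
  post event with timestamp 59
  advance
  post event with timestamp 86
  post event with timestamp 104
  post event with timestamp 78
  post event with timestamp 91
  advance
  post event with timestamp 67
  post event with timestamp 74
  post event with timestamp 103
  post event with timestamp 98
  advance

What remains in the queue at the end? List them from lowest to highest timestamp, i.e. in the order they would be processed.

insert 66 → {66}
insert 71 → {66, 71}
advance → 66; now {71}
insert 69 → {69, 71}
advance → 69; now {71}
insert 87 → {71, 87}
advance → 71; now {87}
advance → 87; now {}
insert 59 → {59}
advance → 59; now {}
insert 86 → {86}
insert 104 → {86, 104}
insert 78 → {78, 86, 104}
insert 91 → {78, 86, 91, 104}
advance → 78; now {86, 91, 104}
insert 67 → {67, 86, 91, 104}
insert 74 → {67, 74, 86, 91, 104}
insert 103 → {67, 74, 86, 91, 103, 104}
insert 98 → {67, 74, 86, 91, 98, 103, 104}
advance → 67; now {74, 86, 91, 98, 103, 104}

74 → 86 → 91 → 98 → 103 → 104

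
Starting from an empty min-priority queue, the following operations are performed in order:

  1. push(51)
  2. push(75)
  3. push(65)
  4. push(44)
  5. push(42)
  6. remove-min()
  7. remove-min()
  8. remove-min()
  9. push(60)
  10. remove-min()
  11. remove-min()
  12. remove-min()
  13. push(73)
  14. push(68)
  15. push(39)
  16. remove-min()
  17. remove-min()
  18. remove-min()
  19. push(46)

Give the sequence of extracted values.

insert 51 → {51}
insert 75 → {51, 75}
insert 65 → {51, 65, 75}
insert 44 → {44, 51, 65, 75}
insert 42 → {42, 44, 51, 65, 75}
remove-min → 42; now {44, 51, 65, 75}
remove-min → 44; now {51, 65, 75}
remove-min → 51; now {65, 75}
insert 60 → {60, 65, 75}
remove-min → 60; now {65, 75}
remove-min → 65; now {75}
remove-min → 75; now {}
insert 73 → {73}
insert 68 → {68, 73}
insert 39 → {39, 68, 73}
remove-min → 39; now {68, 73}
remove-min → 68; now {73}
remove-min → 73; now {}
insert 46 → {46}

[42, 44, 51, 60, 65, 75, 39, 68, 73]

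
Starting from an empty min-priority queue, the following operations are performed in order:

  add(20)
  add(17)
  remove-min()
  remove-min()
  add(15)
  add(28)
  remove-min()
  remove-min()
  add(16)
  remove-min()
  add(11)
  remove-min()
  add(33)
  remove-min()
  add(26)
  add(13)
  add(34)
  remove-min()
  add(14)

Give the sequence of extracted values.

insert 20 → {20}
insert 17 → {17, 20}
remove-min → 17; now {20}
remove-min → 20; now {}
insert 15 → {15}
insert 28 → {15, 28}
remove-min → 15; now {28}
remove-min → 28; now {}
insert 16 → {16}
remove-min → 16; now {}
insert 11 → {11}
remove-min → 11; now {}
insert 33 → {33}
remove-min → 33; now {}
insert 26 → {26}
insert 13 → {13, 26}
insert 34 → {13, 26, 34}
remove-min → 13; now {26, 34}
insert 14 → {14, 26, 34}

17, 20, 15, 28, 16, 11, 33, 13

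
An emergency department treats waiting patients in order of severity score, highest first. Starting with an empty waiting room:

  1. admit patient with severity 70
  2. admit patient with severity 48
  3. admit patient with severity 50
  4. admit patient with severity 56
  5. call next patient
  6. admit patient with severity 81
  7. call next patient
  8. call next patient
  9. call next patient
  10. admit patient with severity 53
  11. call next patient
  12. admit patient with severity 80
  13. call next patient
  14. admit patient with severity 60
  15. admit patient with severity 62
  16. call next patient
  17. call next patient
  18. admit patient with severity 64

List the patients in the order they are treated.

[70, 81, 56, 50, 53, 80, 62, 60]

insert 70 → {70}
insert 48 → {70, 48}
insert 50 → {70, 50, 48}
insert 56 → {70, 56, 50, 48}
call next patient → 70; now {56, 50, 48}
insert 81 → {81, 56, 50, 48}
call next patient → 81; now {56, 50, 48}
call next patient → 56; now {50, 48}
call next patient → 50; now {48}
insert 53 → {53, 48}
call next patient → 53; now {48}
insert 80 → {80, 48}
call next patient → 80; now {48}
insert 60 → {60, 48}
insert 62 → {62, 60, 48}
call next patient → 62; now {60, 48}
call next patient → 60; now {48}
insert 64 → {64, 48}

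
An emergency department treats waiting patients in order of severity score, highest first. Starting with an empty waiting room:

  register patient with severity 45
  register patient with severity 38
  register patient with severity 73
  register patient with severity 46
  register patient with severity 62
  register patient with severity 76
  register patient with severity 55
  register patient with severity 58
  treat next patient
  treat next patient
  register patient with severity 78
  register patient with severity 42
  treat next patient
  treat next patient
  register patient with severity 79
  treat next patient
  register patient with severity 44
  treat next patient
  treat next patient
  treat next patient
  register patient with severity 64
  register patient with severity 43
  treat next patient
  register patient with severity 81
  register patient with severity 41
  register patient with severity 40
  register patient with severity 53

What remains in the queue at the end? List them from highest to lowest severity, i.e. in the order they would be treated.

insert 45 → {45}
insert 38 → {45, 38}
insert 73 → {73, 45, 38}
insert 46 → {73, 46, 45, 38}
insert 62 → {73, 62, 46, 45, 38}
insert 76 → {76, 73, 62, 46, 45, 38}
insert 55 → {76, 73, 62, 55, 46, 45, 38}
insert 58 → {76, 73, 62, 58, 55, 46, 45, 38}
treat next patient → 76; now {73, 62, 58, 55, 46, 45, 38}
treat next patient → 73; now {62, 58, 55, 46, 45, 38}
insert 78 → {78, 62, 58, 55, 46, 45, 38}
insert 42 → {78, 62, 58, 55, 46, 45, 42, 38}
treat next patient → 78; now {62, 58, 55, 46, 45, 42, 38}
treat next patient → 62; now {58, 55, 46, 45, 42, 38}
insert 79 → {79, 58, 55, 46, 45, 42, 38}
treat next patient → 79; now {58, 55, 46, 45, 42, 38}
insert 44 → {58, 55, 46, 45, 44, 42, 38}
treat next patient → 58; now {55, 46, 45, 44, 42, 38}
treat next patient → 55; now {46, 45, 44, 42, 38}
treat next patient → 46; now {45, 44, 42, 38}
insert 64 → {64, 45, 44, 42, 38}
insert 43 → {64, 45, 44, 43, 42, 38}
treat next patient → 64; now {45, 44, 43, 42, 38}
insert 81 → {81, 45, 44, 43, 42, 38}
insert 41 → {81, 45, 44, 43, 42, 41, 38}
insert 40 → {81, 45, 44, 43, 42, 41, 40, 38}
insert 53 → {81, 53, 45, 44, 43, 42, 41, 40, 38}

81 → 53 → 45 → 44 → 43 → 42 → 41 → 40 → 38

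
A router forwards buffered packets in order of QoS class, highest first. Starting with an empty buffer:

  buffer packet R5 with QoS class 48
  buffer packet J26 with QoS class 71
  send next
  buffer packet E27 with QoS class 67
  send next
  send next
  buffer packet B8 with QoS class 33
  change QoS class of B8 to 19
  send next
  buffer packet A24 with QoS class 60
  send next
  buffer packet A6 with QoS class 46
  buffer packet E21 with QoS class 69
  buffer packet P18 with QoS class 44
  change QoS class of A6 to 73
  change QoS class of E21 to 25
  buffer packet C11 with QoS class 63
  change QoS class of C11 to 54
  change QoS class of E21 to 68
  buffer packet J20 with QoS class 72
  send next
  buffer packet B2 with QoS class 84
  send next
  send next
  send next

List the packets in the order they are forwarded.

J26, E27, R5, B8, A24, A6, B2, J20, E21

add R5 (QoS class 48) → {R5:48}
add J26 (QoS class 71) → {J26:71, R5:48}
send next → J26; now {R5:48}
add E27 (QoS class 67) → {E27:67, R5:48}
send next → E27; now {R5:48}
send next → R5; now {}
add B8 (QoS class 33) → {B8:33}
update B8 to QoS class 19 → {B8:19}
send next → B8; now {}
add A24 (QoS class 60) → {A24:60}
send next → A24; now {}
add A6 (QoS class 46) → {A6:46}
add E21 (QoS class 69) → {E21:69, A6:46}
add P18 (QoS class 44) → {E21:69, A6:46, P18:44}
update A6 to QoS class 73 → {A6:73, E21:69, P18:44}
update E21 to QoS class 25 → {A6:73, P18:44, E21:25}
add C11 (QoS class 63) → {A6:73, C11:63, P18:44, E21:25}
update C11 to QoS class 54 → {A6:73, C11:54, P18:44, E21:25}
update E21 to QoS class 68 → {A6:73, E21:68, C11:54, P18:44}
add J20 (QoS class 72) → {A6:73, J20:72, E21:68, C11:54, P18:44}
send next → A6; now {J20:72, E21:68, C11:54, P18:44}
add B2 (QoS class 84) → {B2:84, J20:72, E21:68, C11:54, P18:44}
send next → B2; now {J20:72, E21:68, C11:54, P18:44}
send next → J20; now {E21:68, C11:54, P18:44}
send next → E21; now {C11:54, P18:44}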